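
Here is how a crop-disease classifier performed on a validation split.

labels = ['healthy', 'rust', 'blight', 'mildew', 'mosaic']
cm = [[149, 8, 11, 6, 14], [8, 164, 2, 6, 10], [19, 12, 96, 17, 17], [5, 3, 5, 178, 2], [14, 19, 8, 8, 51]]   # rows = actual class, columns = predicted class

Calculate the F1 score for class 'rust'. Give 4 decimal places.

0.8283

Take TP from the diagonal, FP from the rest of the 'rust' prediction marginal, FN from the rest of the 'rust' actual marginal.
F1 score = 2·TP/(2·TP+FP+FN).
rust: TP=164, FP=8+12+3+19=42, FN=8+2+6+10=26 → 328/396 = 0.82828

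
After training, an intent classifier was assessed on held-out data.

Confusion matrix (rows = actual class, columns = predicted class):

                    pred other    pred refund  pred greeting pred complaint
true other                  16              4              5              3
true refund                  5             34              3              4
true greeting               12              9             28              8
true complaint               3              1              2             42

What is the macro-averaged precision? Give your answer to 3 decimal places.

0.657

Per-class precision (TP/(TP+FP)):
  other: TP=16, FP=5+12+3=20 → 16/36 = 0.4444
  refund: TP=34, FP=4+9+1=14 → 34/48 = 0.7083
  greeting: TP=28, FP=5+3+2=10 → 28/38 = 0.7368
  complaint: TP=42, FP=3+4+8=15 → 42/57 = 0.7368
Macro-precision = mean = (0.4444 + 0.7083 + 0.7368 + 0.7368) / 4 = 0.657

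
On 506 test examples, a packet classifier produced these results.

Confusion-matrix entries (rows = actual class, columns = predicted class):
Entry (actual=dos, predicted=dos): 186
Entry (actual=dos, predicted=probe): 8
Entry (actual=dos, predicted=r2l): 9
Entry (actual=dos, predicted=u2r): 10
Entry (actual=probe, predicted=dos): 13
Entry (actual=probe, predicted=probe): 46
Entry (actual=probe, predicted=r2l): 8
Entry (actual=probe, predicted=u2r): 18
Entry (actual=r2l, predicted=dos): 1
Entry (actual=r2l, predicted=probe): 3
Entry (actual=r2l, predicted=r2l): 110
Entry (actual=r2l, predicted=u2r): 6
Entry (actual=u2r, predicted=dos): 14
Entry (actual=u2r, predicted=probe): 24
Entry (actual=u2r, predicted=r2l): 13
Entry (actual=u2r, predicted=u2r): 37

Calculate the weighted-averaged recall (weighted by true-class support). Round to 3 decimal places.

0.749

Per-class recall (TP/(TP+FN)):
  dos: TP=186, FN=8+9+10=27 → 186/213 = 0.8732
  probe: TP=46, FN=13+8+18=39 → 46/85 = 0.5412
  r2l: TP=110, FN=1+3+6=10 → 110/120 = 0.9167
  u2r: TP=37, FN=14+24+13=51 → 37/88 = 0.4205
Weighted-recall = Σ (supportᵢ/N)·recallᵢ with N=506: (213/506)·0.8732 + (85/506)·0.5412 + (120/506)·0.9167 + (88/506)·0.4205 = 0.749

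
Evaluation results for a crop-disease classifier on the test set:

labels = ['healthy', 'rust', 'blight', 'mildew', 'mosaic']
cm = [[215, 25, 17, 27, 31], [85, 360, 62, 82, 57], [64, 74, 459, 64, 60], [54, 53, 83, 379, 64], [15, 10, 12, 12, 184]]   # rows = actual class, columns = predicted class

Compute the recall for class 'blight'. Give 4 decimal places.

0.6366

One-vs-rest for 'blight': TP = diagonal; FP = other classes predicted 'blight'; FN = 'blight' predicted as other.
recall = TP/(TP+FN).
blight: TP=459, FN=64+74+64+60=262 → 459/721 = 0.63662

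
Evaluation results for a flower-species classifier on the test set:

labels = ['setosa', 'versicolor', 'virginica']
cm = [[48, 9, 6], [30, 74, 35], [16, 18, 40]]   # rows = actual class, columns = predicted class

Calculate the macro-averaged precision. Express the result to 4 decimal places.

Per-class precision (TP/(TP+FP)):
  setosa: TP=48, FP=30+16=46 → 48/94 = 0.51064
  versicolor: TP=74, FP=9+18=27 → 74/101 = 0.73267
  virginica: TP=40, FP=6+35=41 → 40/81 = 0.49383
Macro-precision = mean = (0.51064 + 0.73267 + 0.49383) / 3 = 0.5790

0.5790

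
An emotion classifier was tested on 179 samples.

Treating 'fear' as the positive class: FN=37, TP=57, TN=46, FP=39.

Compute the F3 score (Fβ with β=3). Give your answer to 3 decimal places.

Fβ = (1+β²)·TP / ((1+β²)·TP + β²·FN + FP), with β²=9
= 10·57 / (10·57 + 9·37 + 39) = 0.605

0.605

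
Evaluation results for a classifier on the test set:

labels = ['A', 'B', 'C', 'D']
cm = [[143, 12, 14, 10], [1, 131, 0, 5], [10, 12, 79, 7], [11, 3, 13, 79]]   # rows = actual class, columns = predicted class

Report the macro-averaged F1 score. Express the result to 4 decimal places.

0.8053

Per-class F1 score (2·TP/(2·TP+FP+FN)):
  A: TP=143, FP=1+10+11=22, FN=12+14+10=36 → 286/344 = 0.83140
  B: TP=131, FP=12+12+3=27, FN=1+0+5=6 → 262/295 = 0.88814
  C: TP=79, FP=14+0+13=27, FN=10+12+7=29 → 158/214 = 0.73832
  D: TP=79, FP=10+5+7=22, FN=11+3+13=27 → 158/207 = 0.76329
Macro-F1 score = mean = (0.83140 + 0.88814 + 0.73832 + 0.76329) / 4 = 0.8053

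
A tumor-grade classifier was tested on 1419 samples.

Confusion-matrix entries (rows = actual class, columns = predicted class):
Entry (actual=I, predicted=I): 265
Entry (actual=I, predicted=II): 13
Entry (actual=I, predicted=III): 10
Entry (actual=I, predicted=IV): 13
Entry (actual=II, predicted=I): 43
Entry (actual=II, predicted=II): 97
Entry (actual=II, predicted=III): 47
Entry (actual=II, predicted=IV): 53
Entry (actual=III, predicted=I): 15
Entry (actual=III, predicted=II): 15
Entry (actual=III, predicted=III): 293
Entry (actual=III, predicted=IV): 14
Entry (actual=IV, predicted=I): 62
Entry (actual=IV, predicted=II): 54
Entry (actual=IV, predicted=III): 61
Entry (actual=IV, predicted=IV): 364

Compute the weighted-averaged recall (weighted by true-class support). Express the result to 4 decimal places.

Per-class recall (TP/(TP+FN)):
  I: TP=265, FN=13+10+13=36 → 265/301 = 0.88040
  II: TP=97, FN=43+47+53=143 → 97/240 = 0.40417
  III: TP=293, FN=15+15+14=44 → 293/337 = 0.86944
  IV: TP=364, FN=62+54+61=177 → 364/541 = 0.67283
Weighted-recall = Σ (supportᵢ/N)·recallᵢ with N=1419: (301/1419)·0.88040 + (240/1419)·0.40417 + (337/1419)·0.86944 + (541/1419)·0.67283 = 0.7181

0.7181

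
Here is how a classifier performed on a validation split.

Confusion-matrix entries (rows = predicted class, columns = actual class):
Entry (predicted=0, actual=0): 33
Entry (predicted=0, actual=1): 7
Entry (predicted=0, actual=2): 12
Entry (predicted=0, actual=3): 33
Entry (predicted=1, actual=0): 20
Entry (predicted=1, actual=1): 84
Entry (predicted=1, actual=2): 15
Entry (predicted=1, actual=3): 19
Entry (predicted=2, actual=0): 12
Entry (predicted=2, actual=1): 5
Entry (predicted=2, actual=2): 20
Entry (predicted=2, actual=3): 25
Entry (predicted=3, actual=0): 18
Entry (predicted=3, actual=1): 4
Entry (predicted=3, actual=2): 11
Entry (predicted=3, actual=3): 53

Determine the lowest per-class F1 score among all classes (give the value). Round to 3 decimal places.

Per-class F1 score (2·TP/(2·TP+FP+FN)):
  0: TP=33, FP=7+12+33=52, FN=20+12+18=50 → 66/168 = 0.3929
  1: TP=84, FP=20+15+19=54, FN=7+5+4=16 → 168/238 = 0.7059
  2: TP=20, FP=12+5+25=42, FN=12+15+11=38 → 40/120 = 0.3333
  3: TP=53, FP=18+4+11=33, FN=33+19+25=77 → 106/216 = 0.4907
Lowest is class '2' with F1 score = 0.333.

0.333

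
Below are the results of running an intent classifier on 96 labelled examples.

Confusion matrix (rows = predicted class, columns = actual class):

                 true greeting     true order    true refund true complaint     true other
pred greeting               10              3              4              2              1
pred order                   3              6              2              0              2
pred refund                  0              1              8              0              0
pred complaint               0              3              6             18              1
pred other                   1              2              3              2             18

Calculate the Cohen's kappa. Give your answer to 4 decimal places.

Observed agreement pₒ = trace/N = 60/96 = 0.62500
Expected agreement pₑ = Σ (rowᵢ·colᵢ)/N² = (14·20 + 15·13 + 23·9 + 22·28 + 22·26)/96² = 0.20291
κ = (pₒ − pₑ)/(1 − pₑ) = (0.62500 − 0.20291)/(1 − 0.20291) = 0.5295

0.5295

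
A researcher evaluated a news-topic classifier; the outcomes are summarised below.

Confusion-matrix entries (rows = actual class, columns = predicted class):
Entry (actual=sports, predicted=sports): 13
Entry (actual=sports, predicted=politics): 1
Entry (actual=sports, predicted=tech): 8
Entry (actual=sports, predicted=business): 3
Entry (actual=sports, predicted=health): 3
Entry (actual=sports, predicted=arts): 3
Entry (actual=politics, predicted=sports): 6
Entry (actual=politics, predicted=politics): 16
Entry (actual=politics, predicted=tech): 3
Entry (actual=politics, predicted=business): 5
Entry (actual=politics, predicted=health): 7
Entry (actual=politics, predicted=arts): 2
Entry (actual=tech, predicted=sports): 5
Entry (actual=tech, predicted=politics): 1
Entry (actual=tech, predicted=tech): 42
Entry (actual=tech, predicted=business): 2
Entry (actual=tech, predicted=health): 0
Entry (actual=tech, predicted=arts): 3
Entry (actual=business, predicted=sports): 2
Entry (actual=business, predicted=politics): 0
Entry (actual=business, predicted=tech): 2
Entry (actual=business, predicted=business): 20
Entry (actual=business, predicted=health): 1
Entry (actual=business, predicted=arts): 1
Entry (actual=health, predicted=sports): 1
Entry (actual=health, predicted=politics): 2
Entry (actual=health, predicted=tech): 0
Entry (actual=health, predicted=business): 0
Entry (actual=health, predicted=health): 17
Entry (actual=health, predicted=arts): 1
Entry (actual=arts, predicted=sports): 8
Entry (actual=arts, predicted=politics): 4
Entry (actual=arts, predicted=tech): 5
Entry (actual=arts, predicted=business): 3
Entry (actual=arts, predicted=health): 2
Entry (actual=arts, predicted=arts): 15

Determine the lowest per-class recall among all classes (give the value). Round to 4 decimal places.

Per-class recall (TP/(TP+FN)):
  sports: TP=13, FN=1+8+3+3+3=18 → 13/31 = 0.41935
  politics: TP=16, FN=6+3+5+7+2=23 → 16/39 = 0.41026
  tech: TP=42, FN=5+1+2+0+3=11 → 42/53 = 0.79245
  business: TP=20, FN=2+0+2+1+1=6 → 20/26 = 0.76923
  health: TP=17, FN=1+2+0+0+1=4 → 17/21 = 0.80952
  arts: TP=15, FN=8+4+5+3+2=22 → 15/37 = 0.40541
Lowest is class 'arts' with recall = 0.4054.

0.4054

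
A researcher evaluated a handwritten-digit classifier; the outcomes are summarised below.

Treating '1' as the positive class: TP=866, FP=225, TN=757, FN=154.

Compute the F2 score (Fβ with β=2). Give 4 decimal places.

Fβ = (1+β²)·TP / ((1+β²)·TP + β²·FN + FP), with β²=4
= 5·866 / (5·866 + 4·154 + 225) = 0.8374

0.8374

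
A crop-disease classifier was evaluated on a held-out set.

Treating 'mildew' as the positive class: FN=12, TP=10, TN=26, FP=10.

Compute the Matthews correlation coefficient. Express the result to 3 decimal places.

MCC = (TP·TN − FP·FN) / √((TP+FP)(TP+FN)(TN+FP)(TN+FN))
Numerator = 10·26 − 10·12 = 140
Denominator = √(20·22·36·38) = √601920 = 775.8350
MCC = 140 / 775.8350 = 0.180

0.180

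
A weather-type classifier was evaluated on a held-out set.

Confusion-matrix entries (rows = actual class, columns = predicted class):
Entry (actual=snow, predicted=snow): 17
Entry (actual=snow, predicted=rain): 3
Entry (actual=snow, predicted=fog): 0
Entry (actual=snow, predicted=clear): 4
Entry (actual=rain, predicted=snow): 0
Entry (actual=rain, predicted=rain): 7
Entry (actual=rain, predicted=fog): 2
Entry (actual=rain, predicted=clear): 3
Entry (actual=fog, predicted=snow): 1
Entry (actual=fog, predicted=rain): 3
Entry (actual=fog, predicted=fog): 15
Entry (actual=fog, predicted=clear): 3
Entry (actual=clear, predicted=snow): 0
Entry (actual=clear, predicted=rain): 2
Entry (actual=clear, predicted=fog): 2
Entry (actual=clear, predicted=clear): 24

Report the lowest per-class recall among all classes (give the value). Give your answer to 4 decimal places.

0.5833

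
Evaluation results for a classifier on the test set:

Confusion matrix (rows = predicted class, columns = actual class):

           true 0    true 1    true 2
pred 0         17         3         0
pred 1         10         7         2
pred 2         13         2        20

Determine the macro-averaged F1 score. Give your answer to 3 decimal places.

0.573

Per-class F1 score (2·TP/(2·TP+FP+FN)):
  0: TP=17, FP=3+0=3, FN=10+13=23 → 34/60 = 0.5667
  1: TP=7, FP=10+2=12, FN=3+2=5 → 14/31 = 0.4516
  2: TP=20, FP=13+2=15, FN=0+2=2 → 40/57 = 0.7018
Macro-F1 score = mean = (0.5667 + 0.4516 + 0.7018) / 3 = 0.573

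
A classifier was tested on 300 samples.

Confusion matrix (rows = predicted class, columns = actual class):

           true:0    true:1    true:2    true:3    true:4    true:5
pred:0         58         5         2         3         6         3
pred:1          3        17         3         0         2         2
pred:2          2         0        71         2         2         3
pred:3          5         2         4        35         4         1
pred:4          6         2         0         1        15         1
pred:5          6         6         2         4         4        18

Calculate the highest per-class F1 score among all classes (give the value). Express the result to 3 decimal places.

Per-class F1 score (2·TP/(2·TP+FP+FN)):
  0: TP=58, FP=5+2+3+6+3=19, FN=3+2+5+6+6=22 → 116/157 = 0.7389
  1: TP=17, FP=3+3+0+2+2=10, FN=5+0+2+2+6=15 → 34/59 = 0.5763
  2: TP=71, FP=2+0+2+2+3=9, FN=2+3+4+0+2=11 → 142/162 = 0.8765
  3: TP=35, FP=5+2+4+4+1=16, FN=3+0+2+1+4=10 → 70/96 = 0.7292
  4: TP=15, FP=6+2+0+1+1=10, FN=6+2+2+4+4=18 → 30/58 = 0.5172
  5: TP=18, FP=6+6+2+4+4=22, FN=3+2+3+1+1=10 → 36/68 = 0.5294
Highest is class '2' with F1 score = 0.877.

0.877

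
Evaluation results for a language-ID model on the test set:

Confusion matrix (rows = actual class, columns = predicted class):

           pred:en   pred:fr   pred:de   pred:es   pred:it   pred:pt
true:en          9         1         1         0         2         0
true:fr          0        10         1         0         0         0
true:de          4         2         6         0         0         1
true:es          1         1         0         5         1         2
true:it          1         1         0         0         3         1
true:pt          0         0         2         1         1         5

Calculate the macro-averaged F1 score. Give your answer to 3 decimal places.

0.596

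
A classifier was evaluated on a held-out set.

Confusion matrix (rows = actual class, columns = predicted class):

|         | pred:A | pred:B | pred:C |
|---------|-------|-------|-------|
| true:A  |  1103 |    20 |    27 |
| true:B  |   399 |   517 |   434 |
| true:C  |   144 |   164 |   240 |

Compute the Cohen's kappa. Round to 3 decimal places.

0.403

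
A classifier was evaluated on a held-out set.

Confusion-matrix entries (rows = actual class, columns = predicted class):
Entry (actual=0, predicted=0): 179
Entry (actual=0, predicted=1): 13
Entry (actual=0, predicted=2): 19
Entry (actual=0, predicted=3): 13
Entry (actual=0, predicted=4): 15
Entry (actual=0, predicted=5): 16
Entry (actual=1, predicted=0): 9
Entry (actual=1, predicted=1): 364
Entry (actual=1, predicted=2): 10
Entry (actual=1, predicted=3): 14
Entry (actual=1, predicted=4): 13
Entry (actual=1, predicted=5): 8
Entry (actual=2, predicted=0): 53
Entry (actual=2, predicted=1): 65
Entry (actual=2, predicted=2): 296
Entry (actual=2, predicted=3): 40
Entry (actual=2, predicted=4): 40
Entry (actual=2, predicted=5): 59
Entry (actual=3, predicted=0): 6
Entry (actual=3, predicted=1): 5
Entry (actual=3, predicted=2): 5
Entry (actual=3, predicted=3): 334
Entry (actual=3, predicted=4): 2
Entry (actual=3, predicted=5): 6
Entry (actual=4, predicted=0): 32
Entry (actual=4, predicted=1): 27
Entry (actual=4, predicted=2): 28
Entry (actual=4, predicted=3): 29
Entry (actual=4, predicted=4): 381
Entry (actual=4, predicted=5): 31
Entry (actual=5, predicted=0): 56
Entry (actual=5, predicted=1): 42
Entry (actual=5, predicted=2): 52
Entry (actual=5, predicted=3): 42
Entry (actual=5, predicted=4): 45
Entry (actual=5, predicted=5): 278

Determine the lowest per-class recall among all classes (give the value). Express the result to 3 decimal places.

0.535

Per-class recall (TP/(TP+FN)):
  0: TP=179, FN=13+19+13+15+16=76 → 179/255 = 0.7020
  1: TP=364, FN=9+10+14+13+8=54 → 364/418 = 0.8708
  2: TP=296, FN=53+65+40+40+59=257 → 296/553 = 0.5353
  3: TP=334, FN=6+5+5+2+6=24 → 334/358 = 0.9330
  4: TP=381, FN=32+27+28+29+31=147 → 381/528 = 0.7216
  5: TP=278, FN=56+42+52+42+45=237 → 278/515 = 0.5398
Lowest is class '2' with recall = 0.535.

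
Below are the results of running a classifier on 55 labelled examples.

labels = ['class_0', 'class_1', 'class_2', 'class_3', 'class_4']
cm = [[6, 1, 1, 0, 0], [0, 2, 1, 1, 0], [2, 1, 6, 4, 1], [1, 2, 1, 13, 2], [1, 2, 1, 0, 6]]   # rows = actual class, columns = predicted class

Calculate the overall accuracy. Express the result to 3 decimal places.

0.600

Accuracy = trace / total = (6+2+6+13+6=33) / 55 = 33/55 = 0.600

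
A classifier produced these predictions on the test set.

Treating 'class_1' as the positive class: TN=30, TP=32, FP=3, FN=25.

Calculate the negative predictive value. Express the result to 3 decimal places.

NPV = TN/(TN+FN) = 30/(30+25) = 0.545

0.545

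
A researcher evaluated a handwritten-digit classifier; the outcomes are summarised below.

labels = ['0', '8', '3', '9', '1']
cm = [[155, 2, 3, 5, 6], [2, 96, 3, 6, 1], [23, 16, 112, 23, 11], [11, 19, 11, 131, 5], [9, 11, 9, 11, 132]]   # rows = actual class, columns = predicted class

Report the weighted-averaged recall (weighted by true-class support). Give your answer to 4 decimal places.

0.7700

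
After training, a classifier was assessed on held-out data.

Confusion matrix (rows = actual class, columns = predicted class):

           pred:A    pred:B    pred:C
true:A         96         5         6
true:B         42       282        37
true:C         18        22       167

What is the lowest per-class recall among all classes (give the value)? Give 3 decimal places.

Per-class recall (TP/(TP+FN)):
  A: TP=96, FN=5+6=11 → 96/107 = 0.8972
  B: TP=282, FN=42+37=79 → 282/361 = 0.7812
  C: TP=167, FN=18+22=40 → 167/207 = 0.8068
Lowest is class 'B' with recall = 0.781.

0.781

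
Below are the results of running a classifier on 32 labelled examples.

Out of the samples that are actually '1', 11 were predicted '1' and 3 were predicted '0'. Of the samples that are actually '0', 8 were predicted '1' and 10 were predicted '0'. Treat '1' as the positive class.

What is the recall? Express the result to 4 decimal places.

Recall = TP/(TP+FN) = 11/(11+3) = 11/14 = 0.7857

0.7857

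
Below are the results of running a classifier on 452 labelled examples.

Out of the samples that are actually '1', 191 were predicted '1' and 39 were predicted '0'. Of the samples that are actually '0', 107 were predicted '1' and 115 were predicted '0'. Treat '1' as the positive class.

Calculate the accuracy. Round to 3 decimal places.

0.677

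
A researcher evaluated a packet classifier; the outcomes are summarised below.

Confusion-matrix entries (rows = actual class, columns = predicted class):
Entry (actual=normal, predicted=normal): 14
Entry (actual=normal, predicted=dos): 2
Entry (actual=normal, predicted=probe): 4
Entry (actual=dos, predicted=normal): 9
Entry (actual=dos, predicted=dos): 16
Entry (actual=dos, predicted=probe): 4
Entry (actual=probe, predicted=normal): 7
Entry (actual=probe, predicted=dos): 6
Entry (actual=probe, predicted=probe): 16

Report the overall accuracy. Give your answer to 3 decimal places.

Accuracy = trace / total = (14+16+16=46) / 78 = 46/78 = 0.590

0.590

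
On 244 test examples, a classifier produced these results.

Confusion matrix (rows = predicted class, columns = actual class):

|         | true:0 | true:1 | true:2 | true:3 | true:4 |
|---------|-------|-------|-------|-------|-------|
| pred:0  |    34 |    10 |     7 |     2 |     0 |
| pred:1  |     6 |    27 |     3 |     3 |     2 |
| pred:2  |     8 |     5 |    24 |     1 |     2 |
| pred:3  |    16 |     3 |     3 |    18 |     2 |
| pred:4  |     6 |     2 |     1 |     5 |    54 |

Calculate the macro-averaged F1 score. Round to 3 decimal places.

Per-class F1 score (2·TP/(2·TP+FP+FN)):
  0: TP=34, FP=10+7+2+0=19, FN=6+8+16+6=36 → 68/123 = 0.5528
  1: TP=27, FP=6+3+3+2=14, FN=10+5+3+2=20 → 54/88 = 0.6136
  2: TP=24, FP=8+5+1+2=16, FN=7+3+3+1=14 → 48/78 = 0.6154
  3: TP=18, FP=16+3+3+2=24, FN=2+3+1+5=11 → 36/71 = 0.5070
  4: TP=54, FP=6+2+1+5=14, FN=0+2+2+2=6 → 108/128 = 0.8438
Macro-F1 score = mean = (0.5528 + 0.6136 + 0.6154 + 0.5070 + 0.8438) / 5 = 0.627

0.627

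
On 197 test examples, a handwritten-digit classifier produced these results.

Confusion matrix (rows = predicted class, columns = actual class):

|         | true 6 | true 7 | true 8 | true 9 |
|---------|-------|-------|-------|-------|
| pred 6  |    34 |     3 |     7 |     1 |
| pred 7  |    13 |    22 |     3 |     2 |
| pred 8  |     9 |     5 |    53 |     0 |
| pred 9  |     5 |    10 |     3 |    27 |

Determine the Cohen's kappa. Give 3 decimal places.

0.581

Observed agreement pₒ = trace/N = 136/197 = 0.6904
Expected agreement pₑ = Σ (rowᵢ·colᵢ)/N² = (61·45 + 40·40 + 66·67 + 30·45)/197² = 0.2607
κ = (pₒ − pₑ)/(1 − pₑ) = (0.6904 − 0.2607)/(1 − 0.2607) = 0.581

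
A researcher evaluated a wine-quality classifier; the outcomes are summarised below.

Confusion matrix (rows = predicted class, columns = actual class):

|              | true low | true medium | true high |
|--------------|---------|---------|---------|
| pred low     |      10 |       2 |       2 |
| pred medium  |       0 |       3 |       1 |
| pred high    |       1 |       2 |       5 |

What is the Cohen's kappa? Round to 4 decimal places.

0.5163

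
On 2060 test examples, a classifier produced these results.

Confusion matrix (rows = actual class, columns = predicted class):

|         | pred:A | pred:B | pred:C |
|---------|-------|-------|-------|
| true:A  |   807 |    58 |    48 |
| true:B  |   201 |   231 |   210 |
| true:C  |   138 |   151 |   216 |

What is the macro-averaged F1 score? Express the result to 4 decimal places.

Per-class F1 score (2·TP/(2·TP+FP+FN)):
  A: TP=807, FP=201+138=339, FN=58+48=106 → 1614/2059 = 0.78388
  B: TP=231, FP=58+151=209, FN=201+210=411 → 462/1082 = 0.42699
  C: TP=216, FP=48+210=258, FN=138+151=289 → 432/979 = 0.44127
Macro-F1 score = mean = (0.78388 + 0.42699 + 0.44127) / 3 = 0.5507

0.5507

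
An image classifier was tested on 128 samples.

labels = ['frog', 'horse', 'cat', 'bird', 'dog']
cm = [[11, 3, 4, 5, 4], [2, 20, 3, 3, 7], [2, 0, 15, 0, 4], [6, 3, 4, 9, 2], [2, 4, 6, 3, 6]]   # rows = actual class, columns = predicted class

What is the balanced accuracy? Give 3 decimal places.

Balanced accuracy = mean of per-class recall.
  frog: recall = 11/27 = 0.4074
  horse: recall = 20/35 = 0.5714
  cat: recall = 15/21 = 0.7143
  bird: recall = 9/24 = 0.3750
  dog: recall = 6/21 = 0.2857
Mean = (0.4074 + 0.5714 + 0.7143 + 0.3750 + 0.2857) / 5 = 0.471

0.471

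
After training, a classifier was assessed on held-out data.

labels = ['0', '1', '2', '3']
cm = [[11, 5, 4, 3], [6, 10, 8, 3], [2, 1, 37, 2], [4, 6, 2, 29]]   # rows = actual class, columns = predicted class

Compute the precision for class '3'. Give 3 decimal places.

0.784

precision = TP/(TP+FP).
3: TP=29, FP=3+3+2=8 → 29/37 = 0.7838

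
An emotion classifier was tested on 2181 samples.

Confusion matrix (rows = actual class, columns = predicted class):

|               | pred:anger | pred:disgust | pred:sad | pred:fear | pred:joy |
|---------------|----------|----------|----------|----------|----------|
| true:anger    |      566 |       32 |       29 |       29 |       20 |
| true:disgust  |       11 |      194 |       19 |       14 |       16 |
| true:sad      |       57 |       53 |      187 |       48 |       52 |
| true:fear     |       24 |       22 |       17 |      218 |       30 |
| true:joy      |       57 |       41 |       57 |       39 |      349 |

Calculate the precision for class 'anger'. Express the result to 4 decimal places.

Treat 'anger' as positive and all other classes as negative.
precision = TP/(TP+FP).
anger: TP=566, FP=11+57+24+57=149 → 566/715 = 0.79161

0.7916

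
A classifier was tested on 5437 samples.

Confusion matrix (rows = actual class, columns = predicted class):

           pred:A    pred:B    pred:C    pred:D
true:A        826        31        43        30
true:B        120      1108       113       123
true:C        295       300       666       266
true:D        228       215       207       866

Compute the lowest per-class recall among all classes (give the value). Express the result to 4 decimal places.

0.4361

Per-class recall (TP/(TP+FN)):
  A: TP=826, FN=31+43+30=104 → 826/930 = 0.88817
  B: TP=1108, FN=120+113+123=356 → 1108/1464 = 0.75683
  C: TP=666, FN=295+300+266=861 → 666/1527 = 0.43615
  D: TP=866, FN=228+215+207=650 → 866/1516 = 0.57124
Lowest is class 'C' with recall = 0.4361.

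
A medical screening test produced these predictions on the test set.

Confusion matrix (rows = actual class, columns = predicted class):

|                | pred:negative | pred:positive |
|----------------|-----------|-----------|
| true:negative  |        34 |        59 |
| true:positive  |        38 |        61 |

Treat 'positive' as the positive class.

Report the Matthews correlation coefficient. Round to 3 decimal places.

MCC = (TP·TN − FP·FN) / √((TP+FP)(TP+FN)(TN+FP)(TN+FN))
Numerator = 61·34 − 59·38 = -168
Denominator = √(120·99·93·72) = √79548480 = 8918.9955
MCC = -168 / 8918.9955 = -0.019

-0.019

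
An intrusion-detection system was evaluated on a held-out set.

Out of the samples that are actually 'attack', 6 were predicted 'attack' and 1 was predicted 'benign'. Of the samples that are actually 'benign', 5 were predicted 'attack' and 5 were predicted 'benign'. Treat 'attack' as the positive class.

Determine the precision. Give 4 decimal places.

0.5455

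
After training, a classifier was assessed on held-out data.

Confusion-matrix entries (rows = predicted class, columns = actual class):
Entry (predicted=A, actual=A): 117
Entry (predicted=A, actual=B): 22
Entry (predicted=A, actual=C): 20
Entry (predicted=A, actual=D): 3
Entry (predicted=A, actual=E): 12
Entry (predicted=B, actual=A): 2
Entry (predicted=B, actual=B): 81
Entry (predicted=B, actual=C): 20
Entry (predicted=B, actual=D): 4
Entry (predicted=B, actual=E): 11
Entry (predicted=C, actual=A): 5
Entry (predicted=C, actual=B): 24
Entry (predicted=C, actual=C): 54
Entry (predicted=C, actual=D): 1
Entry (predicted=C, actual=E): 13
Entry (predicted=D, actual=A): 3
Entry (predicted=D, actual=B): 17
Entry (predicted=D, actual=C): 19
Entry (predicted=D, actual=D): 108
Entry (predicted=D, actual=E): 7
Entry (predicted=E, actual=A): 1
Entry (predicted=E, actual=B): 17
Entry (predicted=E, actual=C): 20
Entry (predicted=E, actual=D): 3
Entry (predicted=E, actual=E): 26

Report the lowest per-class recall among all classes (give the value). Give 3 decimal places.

Per-class recall (TP/(TP+FN)):
  A: TP=117, FN=2+5+3+1=11 → 117/128 = 0.9141
  B: TP=81, FN=22+24+17+17=80 → 81/161 = 0.5031
  C: TP=54, FN=20+20+19+20=79 → 54/133 = 0.4060
  D: TP=108, FN=3+4+1+3=11 → 108/119 = 0.9076
  E: TP=26, FN=12+11+13+7=43 → 26/69 = 0.3768
Lowest is class 'E' with recall = 0.377.

0.377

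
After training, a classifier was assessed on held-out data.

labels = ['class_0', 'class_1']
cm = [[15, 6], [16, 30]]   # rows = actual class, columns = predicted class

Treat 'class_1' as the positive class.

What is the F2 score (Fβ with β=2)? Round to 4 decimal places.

Fβ = (1+β²)·TP / ((1+β²)·TP + β²·FN + FP), with β²=4
= 5·30 / (5·30 + 4·16 + 6) = 0.6818

0.6818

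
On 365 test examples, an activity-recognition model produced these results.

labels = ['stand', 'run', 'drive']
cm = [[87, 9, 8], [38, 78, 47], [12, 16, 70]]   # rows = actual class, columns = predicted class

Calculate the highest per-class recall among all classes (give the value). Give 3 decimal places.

Per-class recall (TP/(TP+FN)):
  stand: TP=87, FN=9+8=17 → 87/104 = 0.8365
  run: TP=78, FN=38+47=85 → 78/163 = 0.4785
  drive: TP=70, FN=12+16=28 → 70/98 = 0.7143
Highest is class 'stand' with recall = 0.837.

0.837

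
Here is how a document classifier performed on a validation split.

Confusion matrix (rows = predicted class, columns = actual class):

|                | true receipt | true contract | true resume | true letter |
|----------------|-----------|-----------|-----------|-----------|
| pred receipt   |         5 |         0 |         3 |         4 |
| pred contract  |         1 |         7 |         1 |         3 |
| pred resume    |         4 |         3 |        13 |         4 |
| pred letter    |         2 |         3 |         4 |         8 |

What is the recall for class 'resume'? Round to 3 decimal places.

One-vs-rest for 'resume': TP = diagonal; FP = other classes predicted 'resume'; FN = 'resume' predicted as other.
recall = TP/(TP+FN).
resume: TP=13, FN=3+1+4=8 → 13/21 = 0.6190

0.619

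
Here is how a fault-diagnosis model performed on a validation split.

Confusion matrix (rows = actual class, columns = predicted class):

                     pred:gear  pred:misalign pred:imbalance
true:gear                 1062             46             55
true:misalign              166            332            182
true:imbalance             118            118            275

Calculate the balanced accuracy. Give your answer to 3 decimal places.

Balanced accuracy = mean of per-class recall.
  gear: recall = 1062/1163 = 0.9132
  misalign: recall = 332/680 = 0.4882
  imbalance: recall = 275/511 = 0.5382
Mean = (0.9132 + 0.4882 + 0.5382) / 3 = 0.647

0.647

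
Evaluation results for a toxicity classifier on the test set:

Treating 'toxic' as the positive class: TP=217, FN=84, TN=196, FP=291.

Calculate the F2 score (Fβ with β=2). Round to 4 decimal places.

0.6338

Fβ = (1+β²)·TP / ((1+β²)·TP + β²·FN + FP), with β²=4
= 5·217 / (5·217 + 4·84 + 291) = 0.6338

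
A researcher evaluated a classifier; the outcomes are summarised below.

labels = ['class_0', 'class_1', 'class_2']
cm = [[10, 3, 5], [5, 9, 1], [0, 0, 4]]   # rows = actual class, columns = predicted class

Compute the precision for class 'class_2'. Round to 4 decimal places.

0.4000

One-vs-rest for 'class_2': TP = diagonal; FP = other classes predicted 'class_2'; FN = 'class_2' predicted as other.
precision = TP/(TP+FP).
class_2: TP=4, FP=5+1=6 → 4/10 = 0.40000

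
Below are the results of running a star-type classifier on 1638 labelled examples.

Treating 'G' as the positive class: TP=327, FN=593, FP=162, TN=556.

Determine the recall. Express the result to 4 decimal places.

Recall = TP/(TP+FN) = 327/(327+593) = 327/920 = 0.3554

0.3554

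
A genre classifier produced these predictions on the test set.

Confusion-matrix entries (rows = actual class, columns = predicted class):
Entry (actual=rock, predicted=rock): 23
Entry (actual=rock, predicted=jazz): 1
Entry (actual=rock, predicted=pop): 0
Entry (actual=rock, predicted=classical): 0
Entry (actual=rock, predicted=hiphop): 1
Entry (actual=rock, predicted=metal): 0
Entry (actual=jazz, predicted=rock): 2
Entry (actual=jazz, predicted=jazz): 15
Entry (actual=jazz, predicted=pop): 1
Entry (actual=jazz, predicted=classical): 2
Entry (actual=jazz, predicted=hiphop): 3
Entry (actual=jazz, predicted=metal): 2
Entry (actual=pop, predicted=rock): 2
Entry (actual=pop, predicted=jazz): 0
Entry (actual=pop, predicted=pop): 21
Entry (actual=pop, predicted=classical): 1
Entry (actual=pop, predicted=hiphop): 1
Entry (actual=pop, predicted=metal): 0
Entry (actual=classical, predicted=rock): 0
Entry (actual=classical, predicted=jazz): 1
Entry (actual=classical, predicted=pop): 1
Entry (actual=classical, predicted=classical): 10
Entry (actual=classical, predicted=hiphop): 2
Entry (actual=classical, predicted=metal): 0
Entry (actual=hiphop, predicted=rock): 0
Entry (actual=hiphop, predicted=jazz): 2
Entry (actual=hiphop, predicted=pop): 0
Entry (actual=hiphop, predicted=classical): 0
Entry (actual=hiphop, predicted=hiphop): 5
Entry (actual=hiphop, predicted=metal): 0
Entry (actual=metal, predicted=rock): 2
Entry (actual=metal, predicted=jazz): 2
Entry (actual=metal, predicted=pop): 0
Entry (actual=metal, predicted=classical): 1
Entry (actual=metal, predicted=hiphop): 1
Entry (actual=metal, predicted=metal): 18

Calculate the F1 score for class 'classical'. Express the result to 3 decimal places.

0.714

Treat 'classical' as positive and all other classes as negative.
F1 score = 2·TP/(2·TP+FP+FN).
classical: TP=10, FP=0+2+1+0+1=4, FN=0+1+1+2+0=4 → 20/28 = 0.7143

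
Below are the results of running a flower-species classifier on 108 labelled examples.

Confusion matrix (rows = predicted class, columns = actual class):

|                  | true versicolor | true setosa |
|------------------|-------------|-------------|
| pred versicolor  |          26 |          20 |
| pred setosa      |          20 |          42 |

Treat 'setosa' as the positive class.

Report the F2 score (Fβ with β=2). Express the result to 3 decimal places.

0.677

Fβ = (1+β²)·TP / ((1+β²)·TP + β²·FN + FP), with β²=4
= 5·42 / (5·42 + 4·20 + 20) = 0.677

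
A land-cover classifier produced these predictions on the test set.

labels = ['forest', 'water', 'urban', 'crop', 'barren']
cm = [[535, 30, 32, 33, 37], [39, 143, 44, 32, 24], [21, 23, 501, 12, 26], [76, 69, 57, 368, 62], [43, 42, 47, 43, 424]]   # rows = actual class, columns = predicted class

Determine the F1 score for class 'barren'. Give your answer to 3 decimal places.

F1 score = 2·TP/(2·TP+FP+FN).
barren: TP=424, FP=37+24+26+62=149, FN=43+42+47+43=175 → 848/1172 = 0.7235

0.724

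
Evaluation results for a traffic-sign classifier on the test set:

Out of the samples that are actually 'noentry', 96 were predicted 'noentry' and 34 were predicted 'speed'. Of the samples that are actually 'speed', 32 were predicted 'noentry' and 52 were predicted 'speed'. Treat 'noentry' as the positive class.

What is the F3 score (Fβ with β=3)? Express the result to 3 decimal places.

Fβ = (1+β²)·TP / ((1+β²)·TP + β²·FN + FP), with β²=9
= 10·96 / (10·96 + 9·34 + 32) = 0.740

0.740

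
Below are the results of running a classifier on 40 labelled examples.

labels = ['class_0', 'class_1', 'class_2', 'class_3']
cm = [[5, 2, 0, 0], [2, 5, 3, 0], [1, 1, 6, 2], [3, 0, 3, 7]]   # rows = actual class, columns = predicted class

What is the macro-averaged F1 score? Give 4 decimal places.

Per-class F1 score (2·TP/(2·TP+FP+FN)):
  class_0: TP=5, FP=2+1+3=6, FN=2+0+0=2 → 10/18 = 0.55556
  class_1: TP=5, FP=2+1+0=3, FN=2+3+0=5 → 10/18 = 0.55556
  class_2: TP=6, FP=0+3+3=6, FN=1+1+2=4 → 12/22 = 0.54545
  class_3: TP=7, FP=0+0+2=2, FN=3+0+3=6 → 14/22 = 0.63636
Macro-F1 score = mean = (0.55556 + 0.55556 + 0.54545 + 0.63636) / 4 = 0.5732

0.5732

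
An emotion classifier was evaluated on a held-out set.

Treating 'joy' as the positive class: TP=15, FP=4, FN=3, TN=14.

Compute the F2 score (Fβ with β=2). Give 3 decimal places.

0.824

Fβ = (1+β²)·TP / ((1+β²)·TP + β²·FN + FP), with β²=4
= 5·15 / (5·15 + 4·3 + 4) = 0.824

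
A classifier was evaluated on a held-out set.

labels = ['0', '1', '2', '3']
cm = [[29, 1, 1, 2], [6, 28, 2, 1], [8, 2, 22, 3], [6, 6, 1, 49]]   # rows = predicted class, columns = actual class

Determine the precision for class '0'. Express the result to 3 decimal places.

Take TP from the diagonal, FP from the rest of the '0' prediction marginal, FN from the rest of the '0' actual marginal.
precision = TP/(TP+FP).
0: TP=29, FP=1+1+2=4 → 29/33 = 0.8788

0.879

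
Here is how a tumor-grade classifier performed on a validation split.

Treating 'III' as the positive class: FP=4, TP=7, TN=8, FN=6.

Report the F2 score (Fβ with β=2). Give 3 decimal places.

Fβ = (1+β²)·TP / ((1+β²)·TP + β²·FN + FP), with β²=4
= 5·7 / (5·7 + 4·6 + 4) = 0.556

0.556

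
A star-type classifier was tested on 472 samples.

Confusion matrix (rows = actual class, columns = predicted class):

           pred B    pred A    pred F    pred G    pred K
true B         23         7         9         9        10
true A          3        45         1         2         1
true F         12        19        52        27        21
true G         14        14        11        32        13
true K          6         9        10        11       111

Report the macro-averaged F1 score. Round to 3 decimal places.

0.524

Per-class F1 score (2·TP/(2·TP+FP+FN)):
  B: TP=23, FP=3+12+14+6=35, FN=7+9+9+10=35 → 46/116 = 0.3966
  A: TP=45, FP=7+19+14+9=49, FN=3+1+2+1=7 → 90/146 = 0.6164
  F: TP=52, FP=9+1+11+10=31, FN=12+19+27+21=79 → 104/214 = 0.4860
  G: TP=32, FP=9+2+27+11=49, FN=14+14+11+13=52 → 64/165 = 0.3879
  K: TP=111, FP=10+1+21+13=45, FN=6+9+10+11=36 → 222/303 = 0.7327
Macro-F1 score = mean = (0.3966 + 0.6164 + 0.4860 + 0.3879 + 0.7327) / 5 = 0.524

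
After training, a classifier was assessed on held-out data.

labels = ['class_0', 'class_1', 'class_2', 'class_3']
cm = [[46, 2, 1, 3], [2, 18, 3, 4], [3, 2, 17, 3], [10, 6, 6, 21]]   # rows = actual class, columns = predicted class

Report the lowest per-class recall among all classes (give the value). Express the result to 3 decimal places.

Per-class recall (TP/(TP+FN)):
  class_0: TP=46, FN=2+1+3=6 → 46/52 = 0.8846
  class_1: TP=18, FN=2+3+4=9 → 18/27 = 0.6667
  class_2: TP=17, FN=3+2+3=8 → 17/25 = 0.6800
  class_3: TP=21, FN=10+6+6=22 → 21/43 = 0.4884
Lowest is class 'class_3' with recall = 0.488.

0.488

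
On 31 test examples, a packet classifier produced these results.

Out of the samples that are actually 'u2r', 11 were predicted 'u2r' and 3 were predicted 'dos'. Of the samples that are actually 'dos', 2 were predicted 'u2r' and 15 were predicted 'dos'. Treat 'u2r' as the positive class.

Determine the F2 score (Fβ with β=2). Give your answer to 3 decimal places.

0.797

Fβ = (1+β²)·TP / ((1+β²)·TP + β²·FN + FP), with β²=4
= 5·11 / (5·11 + 4·3 + 2) = 0.797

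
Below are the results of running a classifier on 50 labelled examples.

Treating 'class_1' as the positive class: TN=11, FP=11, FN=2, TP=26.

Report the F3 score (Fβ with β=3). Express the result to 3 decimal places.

0.900

Fβ = (1+β²)·TP / ((1+β²)·TP + β²·FN + FP), with β²=9
= 10·26 / (10·26 + 9·2 + 11) = 0.900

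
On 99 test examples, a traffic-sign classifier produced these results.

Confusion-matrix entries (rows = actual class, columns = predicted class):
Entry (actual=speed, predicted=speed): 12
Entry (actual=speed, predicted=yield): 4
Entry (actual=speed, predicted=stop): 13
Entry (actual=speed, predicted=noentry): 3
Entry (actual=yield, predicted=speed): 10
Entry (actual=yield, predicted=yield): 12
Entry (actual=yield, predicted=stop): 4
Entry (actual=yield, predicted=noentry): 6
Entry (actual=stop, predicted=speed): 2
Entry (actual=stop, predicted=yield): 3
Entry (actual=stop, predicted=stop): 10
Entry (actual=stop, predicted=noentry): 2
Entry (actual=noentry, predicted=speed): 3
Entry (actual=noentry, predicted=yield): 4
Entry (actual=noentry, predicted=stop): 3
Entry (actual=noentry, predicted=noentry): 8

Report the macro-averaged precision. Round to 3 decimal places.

Per-class precision (TP/(TP+FP)):
  speed: TP=12, FP=10+2+3=15 → 12/27 = 0.4444
  yield: TP=12, FP=4+3+4=11 → 12/23 = 0.5217
  stop: TP=10, FP=13+4+3=20 → 10/30 = 0.3333
  noentry: TP=8, FP=3+6+2=11 → 8/19 = 0.4211
Macro-precision = mean = (0.4444 + 0.5217 + 0.3333 + 0.4211) / 4 = 0.430

0.430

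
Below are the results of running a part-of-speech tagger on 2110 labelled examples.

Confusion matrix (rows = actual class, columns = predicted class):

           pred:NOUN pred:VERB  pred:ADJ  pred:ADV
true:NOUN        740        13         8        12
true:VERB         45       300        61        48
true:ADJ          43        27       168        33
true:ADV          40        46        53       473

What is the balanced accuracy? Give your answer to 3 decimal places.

0.753

Balanced accuracy = mean of per-class recall.
  NOUN: recall = 740/773 = 0.9573
  VERB: recall = 300/454 = 0.6608
  ADJ: recall = 168/271 = 0.6199
  ADV: recall = 473/612 = 0.7729
Mean = (0.9573 + 0.6608 + 0.6199 + 0.7729) / 4 = 0.753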